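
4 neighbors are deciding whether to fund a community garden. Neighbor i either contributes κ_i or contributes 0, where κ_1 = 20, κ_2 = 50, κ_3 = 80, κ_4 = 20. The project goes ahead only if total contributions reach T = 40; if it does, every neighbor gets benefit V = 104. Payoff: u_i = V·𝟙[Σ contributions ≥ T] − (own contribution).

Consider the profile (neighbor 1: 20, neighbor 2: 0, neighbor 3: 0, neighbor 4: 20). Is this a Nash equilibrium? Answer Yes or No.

Total = 40 ≥ 40: provided.
Neighbor 1 (pledges 20, payoff 84): dropping to 0 → total 20, payoff 0. No gain.
Neighbor 2 (pledges 0, payoff 104): pledging 50 → total 90, payoff 54. No gain.
Neighbor 3 (pledges 0, payoff 104): pledging 80 → total 120, payoff 24. No gain.
Neighbor 4 (pledges 20, payoff 84): dropping to 0 → total 20, payoff 0. No gain.

Yes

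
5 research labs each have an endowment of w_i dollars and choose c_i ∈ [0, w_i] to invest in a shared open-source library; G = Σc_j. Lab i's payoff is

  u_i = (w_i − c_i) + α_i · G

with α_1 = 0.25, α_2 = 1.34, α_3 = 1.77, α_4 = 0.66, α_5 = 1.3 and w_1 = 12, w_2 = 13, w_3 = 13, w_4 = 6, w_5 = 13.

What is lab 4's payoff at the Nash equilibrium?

∂u_i/∂c_i = α_i − 1, so lab i contributes w_i if α_i > 1, else 0.
α_i > 1 for i ∈ {2, 3, 5}; NE contributions (0, 13, 13, 0, 13), G = 39.
u_4 = (6 − 0) + 0.66·39 = 31.74.

31.74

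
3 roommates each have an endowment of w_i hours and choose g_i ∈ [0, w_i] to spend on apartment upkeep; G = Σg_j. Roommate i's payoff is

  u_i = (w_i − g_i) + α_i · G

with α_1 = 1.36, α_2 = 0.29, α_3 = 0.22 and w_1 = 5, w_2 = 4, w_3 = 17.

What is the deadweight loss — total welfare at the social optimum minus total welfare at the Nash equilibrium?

∂u_i/∂g_i = α_i − 1, so roommate i contributes w_i if α_i > 1, else 0.
α_i > 1 for i ∈ {1}; NE contributions (5, 0, 0), G = 5.
W^NE = Σw_i − G^NE + (Σα_i)·G^NE = 26 + 0.87·5 = 30.35.
Planner: ∂(Σu_j)/∂g_i = Σα_j − 1 = 0.87 > 0, so everyone contributes w_i; G^SO = 26, W^SO = 26 + 0.87·26 = 48.62.
Deadweight loss = 18.27.

18.27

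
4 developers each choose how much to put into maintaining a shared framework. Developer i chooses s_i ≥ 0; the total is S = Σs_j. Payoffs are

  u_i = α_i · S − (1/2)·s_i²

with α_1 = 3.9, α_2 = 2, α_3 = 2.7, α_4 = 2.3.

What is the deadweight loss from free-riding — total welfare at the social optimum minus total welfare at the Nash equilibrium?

134.705

Developer i's FOC: ∂u_i/∂s_i = α_i − s_i = 0, so s_i* = α_i.
NE contributions = (3.9, 2, 2.7, 2.3); S = 10.9.
W^NE = (Σα)·S − ½Σα_i² = 10.9² − ½·31.79 = 102.915.
Planner sets s_i = Σα_j = 10.9 for every i, so S^SO = 4·10.9 = 43.6.
W^SO = (Σα)·S^SO − ½·4·(Σα)² = (4/2)·10.9² = 237.62.
Deadweight loss = W^SO − W^NE = 134.705.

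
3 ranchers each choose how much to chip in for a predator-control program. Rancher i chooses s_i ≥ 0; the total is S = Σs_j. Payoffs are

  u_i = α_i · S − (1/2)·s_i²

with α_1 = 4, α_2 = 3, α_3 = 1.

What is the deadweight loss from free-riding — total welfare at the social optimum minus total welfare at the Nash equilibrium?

Rancher i's FOC: ∂u_i/∂s_i = α_i − s_i = 0, so s_i* = α_i.
NE contributions = (4, 3, 1); S = 8.
W^NE = (Σα)·S − ½Σα_i² = 8² − ½·26 = 51.
Planner sets s_i = Σα_j = 8 for every i, so S^SO = 3·8 = 24.
W^SO = (Σα)·S^SO − ½·3·(Σα)² = (3/2)·8² = 96.
Deadweight loss = W^SO − W^NE = 45.

45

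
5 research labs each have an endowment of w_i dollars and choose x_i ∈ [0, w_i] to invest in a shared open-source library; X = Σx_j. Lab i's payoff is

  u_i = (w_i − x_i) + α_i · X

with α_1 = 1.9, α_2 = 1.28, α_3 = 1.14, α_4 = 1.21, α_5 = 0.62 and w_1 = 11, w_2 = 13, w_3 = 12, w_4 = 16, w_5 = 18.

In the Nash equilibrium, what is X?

∂u_i/∂x_i = α_i − 1, so lab i contributes w_i if α_i > 1, else 0.
α_i > 1 for i ∈ {1, 2, 3, 4}; NE contributions (11, 13, 12, 16, 0), X = 52.

52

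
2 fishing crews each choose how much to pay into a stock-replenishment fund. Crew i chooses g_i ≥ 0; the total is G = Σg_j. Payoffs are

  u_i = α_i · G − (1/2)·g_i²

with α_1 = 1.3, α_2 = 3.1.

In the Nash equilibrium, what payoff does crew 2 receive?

8.835

Crew i's FOC: ∂u_i/∂g_i = α_i − g_i = 0, so g_i* = α_i.
NE contributions = (1.3, 3.1); G = 4.4.
u_2 = α_2·G − ½·(g_2)² = 3.1·4.4 − ½·3.1² = 8.835.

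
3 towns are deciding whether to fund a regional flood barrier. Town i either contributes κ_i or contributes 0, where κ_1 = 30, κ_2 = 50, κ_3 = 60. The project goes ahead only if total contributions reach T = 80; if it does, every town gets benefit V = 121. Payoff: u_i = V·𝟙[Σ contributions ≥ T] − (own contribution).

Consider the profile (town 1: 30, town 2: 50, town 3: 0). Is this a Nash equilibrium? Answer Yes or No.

Yes

Total = 80 ≥ 80: provided.
Town 1 (pledges 30, payoff 91): dropping to 0 → total 50, payoff 0. No gain.
Town 2 (pledges 50, payoff 71): dropping to 0 → total 30, payoff 0. No gain.
Town 3 (pledges 0, payoff 121): pledging 60 → total 140, payoff 61. No gain.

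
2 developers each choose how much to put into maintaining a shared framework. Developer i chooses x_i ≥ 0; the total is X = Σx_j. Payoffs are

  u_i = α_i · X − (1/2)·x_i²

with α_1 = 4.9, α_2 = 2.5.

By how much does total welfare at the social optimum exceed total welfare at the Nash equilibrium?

15.13

Developer i's FOC: ∂u_i/∂x_i = α_i − x_i = 0, so x_i* = α_i.
NE contributions = (4.9, 2.5); X = 7.4.
W^NE = (Σα)·X − ½Σα_i² = 7.4² − ½·30.26 = 39.63.
Planner sets x_i = Σα_j = 7.4 for every i, so X^SO = 2·7.4 = 14.8.
W^SO = (Σα)·X^SO − ½·2·(Σα)² = (2/2)·7.4² = 54.76.
Deadweight loss = W^SO − W^NE = 15.13.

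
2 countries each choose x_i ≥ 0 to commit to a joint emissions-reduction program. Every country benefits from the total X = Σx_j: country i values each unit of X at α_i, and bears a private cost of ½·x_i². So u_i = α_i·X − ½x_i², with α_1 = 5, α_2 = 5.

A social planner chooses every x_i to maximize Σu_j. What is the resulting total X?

Planner FOC: ∂(Σu_j)/∂x_i = (Σα_j) − x_i = 0, so x_i^SO = Σα_j = 10 for every i; X^SO = 20.

20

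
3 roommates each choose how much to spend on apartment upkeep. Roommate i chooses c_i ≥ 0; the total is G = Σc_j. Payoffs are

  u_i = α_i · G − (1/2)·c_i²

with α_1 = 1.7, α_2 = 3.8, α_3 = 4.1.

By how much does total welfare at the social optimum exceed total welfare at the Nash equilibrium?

63.15

Roommate i's FOC: ∂u_i/∂c_i = α_i − c_i = 0, so c_i* = α_i.
NE contributions = (1.7, 3.8, 4.1); G = 9.6.
W^NE = (Σα)·G − ½Σα_i² = 9.6² − ½·34.14 = 75.09.
Planner sets c_i = Σα_j = 9.6 for every i, so G^SO = 3·9.6 = 28.8.
W^SO = (Σα)·G^SO − ½·3·(Σα)² = (3/2)·9.6² = 138.24.
Deadweight loss = W^SO − W^NE = 63.15.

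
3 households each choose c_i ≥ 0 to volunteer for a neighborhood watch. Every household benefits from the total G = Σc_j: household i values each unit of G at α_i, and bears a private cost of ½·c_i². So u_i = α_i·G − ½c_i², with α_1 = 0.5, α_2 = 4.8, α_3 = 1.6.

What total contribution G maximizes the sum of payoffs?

20.7

Planner FOC: ∂(Σu_j)/∂c_i = (Σα_j) − c_i = 0, so c_i^SO = Σα_j = 6.9 for every i; G^SO = 20.7.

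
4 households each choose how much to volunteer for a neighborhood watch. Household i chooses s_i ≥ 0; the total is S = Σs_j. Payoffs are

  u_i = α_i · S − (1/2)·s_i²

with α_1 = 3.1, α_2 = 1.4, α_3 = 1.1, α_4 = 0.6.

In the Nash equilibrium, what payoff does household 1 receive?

14.415

Household i's FOC: ∂u_i/∂s_i = α_i − s_i = 0, so s_i* = α_i.
NE contributions = (3.1, 1.4, 1.1, 0.6); S = 6.2.
u_1 = α_1·S − ½·(s_1)² = 3.1·6.2 − ½·3.1² = 14.415.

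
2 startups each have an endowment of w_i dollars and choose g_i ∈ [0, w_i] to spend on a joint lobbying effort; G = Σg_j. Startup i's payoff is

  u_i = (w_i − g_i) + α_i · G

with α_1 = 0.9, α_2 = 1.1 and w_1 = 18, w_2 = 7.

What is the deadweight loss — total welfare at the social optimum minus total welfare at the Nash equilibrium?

18

∂u_i/∂g_i = α_i − 1, so startup i contributes w_i if α_i > 1, else 0.
α_i > 1 for i ∈ {2}; NE contributions (0, 7), G = 7.
W^NE = Σw_i − G^NE + (Σα_i)·G^NE = 25 + 1·7 = 32.
Planner: ∂(Σu_j)/∂g_i = Σα_j − 1 = 1 > 0, so everyone contributes w_i; G^SO = 25, W^SO = 25 + 1·25 = 50.
Deadweight loss = 18.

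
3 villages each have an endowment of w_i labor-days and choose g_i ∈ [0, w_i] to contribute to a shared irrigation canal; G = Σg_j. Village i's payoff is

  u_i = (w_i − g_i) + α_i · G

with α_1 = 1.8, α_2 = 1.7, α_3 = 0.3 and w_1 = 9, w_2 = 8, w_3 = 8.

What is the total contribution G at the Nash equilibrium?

17

∂u_i/∂g_i = α_i − 1, so village i contributes w_i if α_i > 1, else 0.
α_i > 1 for i ∈ {1, 2}; NE contributions (9, 8, 0), G = 17.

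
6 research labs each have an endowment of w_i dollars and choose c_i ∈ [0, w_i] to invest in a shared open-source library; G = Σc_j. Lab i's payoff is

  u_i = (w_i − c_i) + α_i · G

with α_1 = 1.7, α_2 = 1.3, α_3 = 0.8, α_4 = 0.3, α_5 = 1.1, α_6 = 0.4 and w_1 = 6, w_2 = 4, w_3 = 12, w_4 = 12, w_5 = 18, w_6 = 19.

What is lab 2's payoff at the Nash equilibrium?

∂u_i/∂c_i = α_i − 1, so lab i contributes w_i if α_i > 1, else 0.
α_i > 1 for i ∈ {1, 2, 5}; NE contributions (6, 4, 0, 0, 18, 0), G = 28.
u_2 = (4 − 4) + 1.3·28 = 36.4.

36.4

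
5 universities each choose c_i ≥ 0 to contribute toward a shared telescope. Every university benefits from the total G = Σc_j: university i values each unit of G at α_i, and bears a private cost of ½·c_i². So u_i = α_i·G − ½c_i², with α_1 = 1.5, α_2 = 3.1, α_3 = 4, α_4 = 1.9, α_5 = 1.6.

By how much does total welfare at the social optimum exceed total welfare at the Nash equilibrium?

236.63

University i's FOC: ∂u_i/∂c_i = α_i − c_i = 0, so c_i* = α_i.
NE contributions = (1.5, 3.1, 4, 1.9, 1.6); G = 12.1.
W^NE = (Σα)·G − ½Σα_i² = 12.1² − ½·34.03 = 129.395.
Planner sets c_i = Σα_j = 12.1 for every i, so G^SO = 5·12.1 = 60.5.
W^SO = (Σα)·G^SO − ½·5·(Σα)² = (5/2)·12.1² = 366.025.
Deadweight loss = W^SO − W^NE = 236.63.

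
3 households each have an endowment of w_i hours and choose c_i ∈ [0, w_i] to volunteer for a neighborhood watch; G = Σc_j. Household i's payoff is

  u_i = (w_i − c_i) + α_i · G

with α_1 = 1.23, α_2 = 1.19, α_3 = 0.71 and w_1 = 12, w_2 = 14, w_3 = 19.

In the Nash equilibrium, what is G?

26

∂u_i/∂c_i = α_i − 1, so household i contributes w_i if α_i > 1, else 0.
α_i > 1 for i ∈ {1, 2}; NE contributions (12, 14, 0), G = 26.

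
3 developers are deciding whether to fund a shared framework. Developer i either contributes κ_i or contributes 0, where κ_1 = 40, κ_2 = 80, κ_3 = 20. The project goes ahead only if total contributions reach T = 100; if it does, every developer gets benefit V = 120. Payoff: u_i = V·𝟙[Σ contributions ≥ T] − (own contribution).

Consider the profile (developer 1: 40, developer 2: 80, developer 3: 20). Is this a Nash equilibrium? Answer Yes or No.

Total = 140 ≥ 100: provided.
Developer 1 (pledges 40, payoff 80): dropping to 0 → total 100, payoff 120. Profitable deviation.

No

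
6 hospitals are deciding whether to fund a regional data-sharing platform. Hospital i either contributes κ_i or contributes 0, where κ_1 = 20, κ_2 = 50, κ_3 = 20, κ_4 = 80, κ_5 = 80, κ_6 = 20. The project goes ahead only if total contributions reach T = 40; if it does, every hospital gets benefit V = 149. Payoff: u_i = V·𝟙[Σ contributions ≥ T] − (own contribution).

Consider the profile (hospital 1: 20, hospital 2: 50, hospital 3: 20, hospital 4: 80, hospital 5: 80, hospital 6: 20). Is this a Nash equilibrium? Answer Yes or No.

No

Total = 270 ≥ 40: provided.
Hospital 1 (pledges 20, payoff 129): dropping to 0 → total 250, payoff 149. Profitable deviation.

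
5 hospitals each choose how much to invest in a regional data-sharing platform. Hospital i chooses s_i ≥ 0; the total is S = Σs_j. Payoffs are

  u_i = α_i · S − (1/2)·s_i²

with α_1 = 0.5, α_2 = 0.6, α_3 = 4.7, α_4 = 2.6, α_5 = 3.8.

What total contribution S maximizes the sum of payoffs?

61

Planner FOC: ∂(Σu_j)/∂s_i = (Σα_j) − s_i = 0, so s_i^SO = Σα_j = 12.2 for every i; S^SO = 61.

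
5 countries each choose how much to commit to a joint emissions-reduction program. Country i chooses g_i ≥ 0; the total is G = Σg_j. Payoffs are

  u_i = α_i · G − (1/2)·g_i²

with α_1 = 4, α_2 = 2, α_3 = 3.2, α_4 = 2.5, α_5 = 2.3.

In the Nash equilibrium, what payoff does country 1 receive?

48

Country i's FOC: ∂u_i/∂g_i = α_i − g_i = 0, so g_i* = α_i.
NE contributions = (4, 2, 3.2, 2.5, 2.3); G = 14.
u_1 = α_1·G − ½·(g_1)² = 4·14 − ½·4² = 48.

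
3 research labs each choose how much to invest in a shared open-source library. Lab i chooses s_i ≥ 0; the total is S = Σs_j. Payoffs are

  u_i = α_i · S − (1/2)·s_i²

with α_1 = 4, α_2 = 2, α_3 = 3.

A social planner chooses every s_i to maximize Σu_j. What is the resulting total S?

27

Planner FOC: ∂(Σu_j)/∂s_i = (Σα_j) − s_i = 0, so s_i^SO = Σα_j = 9 for every i; S^SO = 27.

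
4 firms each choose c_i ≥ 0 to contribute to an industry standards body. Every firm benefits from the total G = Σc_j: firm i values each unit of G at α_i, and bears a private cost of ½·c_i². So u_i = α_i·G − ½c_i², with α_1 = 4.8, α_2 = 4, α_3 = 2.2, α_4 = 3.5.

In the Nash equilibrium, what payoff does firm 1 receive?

58.08

Firm i's FOC: ∂u_i/∂c_i = α_i − c_i = 0, so c_i* = α_i.
NE contributions = (4.8, 4, 2.2, 3.5); G = 14.5.
u_1 = α_1·G − ½·(c_1)² = 4.8·14.5 − ½·4.8² = 58.08.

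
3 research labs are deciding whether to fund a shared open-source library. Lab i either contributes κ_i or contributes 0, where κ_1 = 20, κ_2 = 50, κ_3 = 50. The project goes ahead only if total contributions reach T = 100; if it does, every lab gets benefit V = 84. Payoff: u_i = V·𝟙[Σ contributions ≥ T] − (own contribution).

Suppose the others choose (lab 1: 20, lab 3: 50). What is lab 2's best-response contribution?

Others' total = 70. Contributing 50 brings total to 120 ≥ 100: gain V − κ_2 = 34.
Best response: 50.

50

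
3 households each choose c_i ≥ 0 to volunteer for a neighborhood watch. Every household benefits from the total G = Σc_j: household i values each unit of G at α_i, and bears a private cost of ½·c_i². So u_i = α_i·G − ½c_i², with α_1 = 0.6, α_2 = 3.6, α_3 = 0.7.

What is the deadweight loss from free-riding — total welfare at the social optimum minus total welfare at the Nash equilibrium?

18.91

Household i's FOC: ∂u_i/∂c_i = α_i − c_i = 0, so c_i* = α_i.
NE contributions = (0.6, 3.6, 0.7); G = 4.9.
W^NE = (Σα)·G − ½Σα_i² = 4.9² − ½·13.81 = 17.105.
Planner sets c_i = Σα_j = 4.9 for every i, so G^SO = 3·4.9 = 14.7.
W^SO = (Σα)·G^SO − ½·3·(Σα)² = (3/2)·4.9² = 36.015.
Deadweight loss = W^SO − W^NE = 18.91.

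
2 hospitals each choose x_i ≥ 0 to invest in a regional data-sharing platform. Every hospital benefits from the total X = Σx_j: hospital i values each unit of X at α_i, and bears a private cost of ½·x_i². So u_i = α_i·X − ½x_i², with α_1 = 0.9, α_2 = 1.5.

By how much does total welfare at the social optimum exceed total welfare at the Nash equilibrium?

Hospital i's FOC: ∂u_i/∂x_i = α_i − x_i = 0, so x_i* = α_i.
NE contributions = (0.9, 1.5); X = 2.4.
W^NE = (Σα)·X − ½Σα_i² = 2.4² − ½·3.06 = 4.23.
Planner sets x_i = Σα_j = 2.4 for every i, so X^SO = 2·2.4 = 4.8.
W^SO = (Σα)·X^SO − ½·2·(Σα)² = (2/2)·2.4² = 5.76.
Deadweight loss = W^SO − W^NE = 1.53.

1.53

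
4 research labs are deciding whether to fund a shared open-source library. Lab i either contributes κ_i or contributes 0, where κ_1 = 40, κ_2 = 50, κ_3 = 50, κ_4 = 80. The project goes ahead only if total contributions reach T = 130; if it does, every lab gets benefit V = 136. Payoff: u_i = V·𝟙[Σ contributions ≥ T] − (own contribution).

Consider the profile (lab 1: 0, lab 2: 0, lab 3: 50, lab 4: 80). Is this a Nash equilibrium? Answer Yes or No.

Yes

Total = 130 ≥ 130: provided.
Lab 1 (pledges 0, payoff 136): pledging 40 → total 170, payoff 96. No gain.
Lab 2 (pledges 0, payoff 136): pledging 50 → total 180, payoff 86. No gain.
Lab 3 (pledges 50, payoff 86): dropping to 0 → total 80, payoff 0. No gain.
Lab 4 (pledges 80, payoff 56): dropping to 0 → total 50, payoff 0. No gain.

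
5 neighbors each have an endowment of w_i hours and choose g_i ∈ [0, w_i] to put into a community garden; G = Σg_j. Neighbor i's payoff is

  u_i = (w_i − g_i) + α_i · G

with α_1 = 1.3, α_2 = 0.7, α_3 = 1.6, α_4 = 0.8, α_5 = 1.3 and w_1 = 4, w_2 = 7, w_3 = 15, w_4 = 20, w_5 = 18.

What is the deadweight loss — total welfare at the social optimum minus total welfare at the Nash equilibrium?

∂u_i/∂g_i = α_i − 1, so neighbor i contributes w_i if α_i > 1, else 0.
α_i > 1 for i ∈ {1, 3, 5}; NE contributions (4, 0, 15, 0, 18), G = 37.
W^NE = Σw_i − G^NE + (Σα_i)·G^NE = 64 + 4.7·37 = 237.9.
Planner: ∂(Σu_j)/∂g_i = Σα_j − 1 = 4.7 > 0, so everyone contributes w_i; G^SO = 64, W^SO = 64 + 4.7·64 = 364.8.
Deadweight loss = 126.9.

126.9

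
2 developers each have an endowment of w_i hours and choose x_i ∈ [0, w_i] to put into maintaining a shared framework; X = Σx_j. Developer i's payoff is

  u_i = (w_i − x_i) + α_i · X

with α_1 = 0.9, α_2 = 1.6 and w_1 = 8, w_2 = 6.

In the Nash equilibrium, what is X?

∂u_i/∂x_i = α_i − 1, so developer i contributes w_i if α_i > 1, else 0.
α_i > 1 for i ∈ {2}; NE contributions (0, 6), X = 6.

6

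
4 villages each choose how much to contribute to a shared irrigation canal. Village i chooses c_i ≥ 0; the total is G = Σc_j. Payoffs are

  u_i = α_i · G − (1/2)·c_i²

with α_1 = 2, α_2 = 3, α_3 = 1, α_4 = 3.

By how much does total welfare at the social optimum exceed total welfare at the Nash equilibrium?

Village i's FOC: ∂u_i/∂c_i = α_i − c_i = 0, so c_i* = α_i.
NE contributions = (2, 3, 1, 3); G = 9.
W^NE = (Σα)·G − ½Σα_i² = 9² − ½·23 = 69.5.
Planner sets c_i = Σα_j = 9 for every i, so G^SO = 4·9 = 36.
W^SO = (Σα)·G^SO − ½·4·(Σα)² = (4/2)·9² = 162.
Deadweight loss = W^SO − W^NE = 92.5.

92.5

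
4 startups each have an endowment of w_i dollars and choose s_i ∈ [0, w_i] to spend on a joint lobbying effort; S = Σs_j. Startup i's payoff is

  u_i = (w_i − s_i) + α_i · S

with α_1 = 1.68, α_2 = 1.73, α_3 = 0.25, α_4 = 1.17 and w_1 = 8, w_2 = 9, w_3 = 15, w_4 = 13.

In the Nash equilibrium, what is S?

∂u_i/∂s_i = α_i − 1, so startup i contributes w_i if α_i > 1, else 0.
α_i > 1 for i ∈ {1, 2, 4}; NE contributions (8, 9, 0, 13), S = 30.

30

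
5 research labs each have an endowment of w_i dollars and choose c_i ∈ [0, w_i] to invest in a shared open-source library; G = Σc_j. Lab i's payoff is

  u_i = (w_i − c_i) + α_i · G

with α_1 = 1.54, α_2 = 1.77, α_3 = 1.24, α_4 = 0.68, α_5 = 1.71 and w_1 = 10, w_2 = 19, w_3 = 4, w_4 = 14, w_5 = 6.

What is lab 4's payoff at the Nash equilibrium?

40.52

∂u_i/∂c_i = α_i − 1, so lab i contributes w_i if α_i > 1, else 0.
α_i > 1 for i ∈ {1, 2, 3, 5}; NE contributions (10, 19, 4, 0, 6), G = 39.
u_4 = (14 − 0) + 0.68·39 = 40.52.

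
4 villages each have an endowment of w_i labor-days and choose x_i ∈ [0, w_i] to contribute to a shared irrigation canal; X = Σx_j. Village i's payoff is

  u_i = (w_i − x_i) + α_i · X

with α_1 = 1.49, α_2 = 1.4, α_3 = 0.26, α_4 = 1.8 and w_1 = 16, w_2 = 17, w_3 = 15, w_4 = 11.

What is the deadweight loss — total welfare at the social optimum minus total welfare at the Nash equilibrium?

59.25

∂u_i/∂x_i = α_i − 1, so village i contributes w_i if α_i > 1, else 0.
α_i > 1 for i ∈ {1, 2, 4}; NE contributions (16, 17, 0, 11), X = 44.
W^NE = Σw_i − X^NE + (Σα_i)·X^NE = 59 + 3.95·44 = 232.8.
Planner: ∂(Σu_j)/∂x_i = Σα_j − 1 = 3.95 > 0, so everyone contributes w_i; X^SO = 59, W^SO = 59 + 3.95·59 = 292.05.
Deadweight loss = 59.25.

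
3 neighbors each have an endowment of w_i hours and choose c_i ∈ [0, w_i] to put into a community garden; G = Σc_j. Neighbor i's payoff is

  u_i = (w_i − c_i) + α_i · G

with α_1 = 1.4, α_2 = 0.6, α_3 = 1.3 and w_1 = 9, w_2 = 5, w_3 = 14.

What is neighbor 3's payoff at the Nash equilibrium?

29.9

∂u_i/∂c_i = α_i − 1, so neighbor i contributes w_i if α_i > 1, else 0.
α_i > 1 for i ∈ {1, 3}; NE contributions (9, 0, 14), G = 23.
u_3 = (14 − 14) + 1.3·23 = 29.9.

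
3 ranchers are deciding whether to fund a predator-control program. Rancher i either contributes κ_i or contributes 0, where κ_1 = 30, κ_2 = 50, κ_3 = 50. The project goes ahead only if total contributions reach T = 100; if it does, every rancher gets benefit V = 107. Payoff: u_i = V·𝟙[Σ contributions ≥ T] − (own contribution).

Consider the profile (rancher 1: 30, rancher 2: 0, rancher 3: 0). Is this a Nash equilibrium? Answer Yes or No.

No

Total = 30 < 100: not provided.
Rancher 1 (pledges 30, payoff -30): dropping to 0 → total 0, payoff 0. Profitable deviation.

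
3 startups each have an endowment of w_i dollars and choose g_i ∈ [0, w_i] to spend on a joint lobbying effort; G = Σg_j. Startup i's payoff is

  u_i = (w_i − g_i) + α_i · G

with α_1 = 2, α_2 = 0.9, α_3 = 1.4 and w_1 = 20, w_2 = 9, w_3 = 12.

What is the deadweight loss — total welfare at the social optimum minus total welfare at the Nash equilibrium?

∂u_i/∂g_i = α_i − 1, so startup i contributes w_i if α_i > 1, else 0.
α_i > 1 for i ∈ {1, 3}; NE contributions (20, 0, 12), G = 32.
W^NE = Σw_i − G^NE + (Σα_i)·G^NE = 41 + 3.3·32 = 146.6.
Planner: ∂(Σu_j)/∂g_i = Σα_j − 1 = 3.3 > 0, so everyone contributes w_i; G^SO = 41, W^SO = 41 + 3.3·41 = 176.3.
Deadweight loss = 29.7.

29.7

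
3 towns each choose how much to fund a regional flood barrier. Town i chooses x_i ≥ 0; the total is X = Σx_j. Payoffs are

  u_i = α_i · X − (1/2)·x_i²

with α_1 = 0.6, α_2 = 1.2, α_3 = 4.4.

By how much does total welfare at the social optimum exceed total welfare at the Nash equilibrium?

29.8

Town i's FOC: ∂u_i/∂x_i = α_i − x_i = 0, so x_i* = α_i.
NE contributions = (0.6, 1.2, 4.4); X = 6.2.
W^NE = (Σα)·X − ½Σα_i² = 6.2² − ½·21.16 = 27.86.
Planner sets x_i = Σα_j = 6.2 for every i, so X^SO = 3·6.2 = 18.6.
W^SO = (Σα)·X^SO − ½·3·(Σα)² = (3/2)·6.2² = 57.66.
Deadweight loss = W^SO − W^NE = 29.8.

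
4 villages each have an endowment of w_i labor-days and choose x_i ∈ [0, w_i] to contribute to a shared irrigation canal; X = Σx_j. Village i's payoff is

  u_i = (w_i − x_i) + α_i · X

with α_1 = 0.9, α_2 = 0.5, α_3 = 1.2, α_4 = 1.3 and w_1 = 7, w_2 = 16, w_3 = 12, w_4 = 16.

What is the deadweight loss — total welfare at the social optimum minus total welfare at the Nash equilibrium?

∂u_i/∂x_i = α_i − 1, so village i contributes w_i if α_i > 1, else 0.
α_i > 1 for i ∈ {3, 4}; NE contributions (0, 0, 12, 16), X = 28.
W^NE = Σw_i − X^NE + (Σα_i)·X^NE = 51 + 2.9·28 = 132.2.
Planner: ∂(Σu_j)/∂x_i = Σα_j − 1 = 2.9 > 0, so everyone contributes w_i; X^SO = 51, W^SO = 51 + 2.9·51 = 198.9.
Deadweight loss = 66.7.

66.7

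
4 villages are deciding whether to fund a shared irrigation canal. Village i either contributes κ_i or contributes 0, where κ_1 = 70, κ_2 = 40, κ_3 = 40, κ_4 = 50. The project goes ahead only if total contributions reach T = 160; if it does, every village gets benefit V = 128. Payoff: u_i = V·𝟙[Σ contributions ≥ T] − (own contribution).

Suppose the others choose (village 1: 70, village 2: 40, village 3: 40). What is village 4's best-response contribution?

Others' total = 150. Contributing 50 brings total to 200 ≥ 160: gain V − κ_4 = 78.
Best response: 50.

50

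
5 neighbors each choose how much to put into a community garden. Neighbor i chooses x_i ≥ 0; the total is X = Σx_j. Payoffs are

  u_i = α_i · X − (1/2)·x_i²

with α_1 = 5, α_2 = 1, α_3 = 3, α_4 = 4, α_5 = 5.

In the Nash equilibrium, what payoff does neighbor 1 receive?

Neighbor i's FOC: ∂u_i/∂x_i = α_i − x_i = 0, so x_i* = α_i.
NE contributions = (5, 1, 3, 4, 5); X = 18.
u_1 = α_1·X − ½·(x_1)² = 5·18 − ½·5² = 77.5.

77.5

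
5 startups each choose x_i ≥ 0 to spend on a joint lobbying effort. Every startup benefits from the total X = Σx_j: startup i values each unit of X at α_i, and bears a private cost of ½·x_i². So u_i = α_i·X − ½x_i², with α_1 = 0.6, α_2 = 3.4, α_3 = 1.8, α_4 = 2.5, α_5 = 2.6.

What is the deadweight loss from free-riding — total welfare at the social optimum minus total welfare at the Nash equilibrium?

192.3

Startup i's FOC: ∂u_i/∂x_i = α_i − x_i = 0, so x_i* = α_i.
NE contributions = (0.6, 3.4, 1.8, 2.5, 2.6); X = 10.9.
W^NE = (Σα)·X − ½Σα_i² = 10.9² − ½·28.17 = 104.725.
Planner sets x_i = Σα_j = 10.9 for every i, so X^SO = 5·10.9 = 54.5.
W^SO = (Σα)·X^SO − ½·5·(Σα)² = (5/2)·10.9² = 297.025.
Deadweight loss = W^SO − W^NE = 192.3.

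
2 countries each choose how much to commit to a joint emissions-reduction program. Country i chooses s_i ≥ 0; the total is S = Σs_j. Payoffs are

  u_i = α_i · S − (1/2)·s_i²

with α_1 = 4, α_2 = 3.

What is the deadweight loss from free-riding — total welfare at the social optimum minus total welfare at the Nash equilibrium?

Country i's FOC: ∂u_i/∂s_i = α_i − s_i = 0, so s_i* = α_i.
NE contributions = (4, 3); S = 7.
W^NE = (Σα)·S − ½Σα_i² = 7² − ½·25 = 36.5.
Planner sets s_i = Σα_j = 7 for every i, so S^SO = 2·7 = 14.
W^SO = (Σα)·S^SO − ½·2·(Σα)² = (2/2)·7² = 49.
Deadweight loss = W^SO − W^NE = 12.5.

12.5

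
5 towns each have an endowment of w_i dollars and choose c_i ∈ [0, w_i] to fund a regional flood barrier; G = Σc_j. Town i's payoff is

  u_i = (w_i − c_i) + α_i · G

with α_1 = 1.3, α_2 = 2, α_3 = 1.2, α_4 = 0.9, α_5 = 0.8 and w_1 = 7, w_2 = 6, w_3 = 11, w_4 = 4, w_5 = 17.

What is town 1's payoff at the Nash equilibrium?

31.2

∂u_i/∂c_i = α_i − 1, so town i contributes w_i if α_i > 1, else 0.
α_i > 1 for i ∈ {1, 2, 3}; NE contributions (7, 6, 11, 0, 0), G = 24.
u_1 = (7 − 7) + 1.3·24 = 31.2.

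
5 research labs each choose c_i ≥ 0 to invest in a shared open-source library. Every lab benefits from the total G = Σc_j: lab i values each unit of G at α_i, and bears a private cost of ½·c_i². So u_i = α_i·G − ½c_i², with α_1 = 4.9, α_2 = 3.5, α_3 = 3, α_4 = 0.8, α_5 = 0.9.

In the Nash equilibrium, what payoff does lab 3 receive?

34.8

Lab i's FOC: ∂u_i/∂c_i = α_i − c_i = 0, so c_i* = α_i.
NE contributions = (4.9, 3.5, 3, 0.8, 0.9); G = 13.1.
u_3 = α_3·G − ½·(c_3)² = 3·13.1 − ½·3² = 34.8.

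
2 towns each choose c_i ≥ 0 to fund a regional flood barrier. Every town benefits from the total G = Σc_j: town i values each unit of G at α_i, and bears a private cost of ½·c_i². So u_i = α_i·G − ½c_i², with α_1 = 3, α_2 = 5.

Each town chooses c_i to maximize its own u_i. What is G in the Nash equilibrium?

Town i's FOC: ∂u_i/∂c_i = α_i − c_i = 0, so c_i* = α_i.
NE contributions = (3, 5); G = 8.

8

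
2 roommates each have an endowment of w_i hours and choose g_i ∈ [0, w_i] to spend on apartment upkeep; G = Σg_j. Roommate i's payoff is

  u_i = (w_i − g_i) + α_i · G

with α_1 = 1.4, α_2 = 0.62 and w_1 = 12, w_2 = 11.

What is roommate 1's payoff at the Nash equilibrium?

∂u_i/∂g_i = α_i − 1, so roommate i contributes w_i if α_i > 1, else 0.
α_i > 1 for i ∈ {1}; NE contributions (12, 0), G = 12.
u_1 = (12 − 12) + 1.4·12 = 16.8.

16.8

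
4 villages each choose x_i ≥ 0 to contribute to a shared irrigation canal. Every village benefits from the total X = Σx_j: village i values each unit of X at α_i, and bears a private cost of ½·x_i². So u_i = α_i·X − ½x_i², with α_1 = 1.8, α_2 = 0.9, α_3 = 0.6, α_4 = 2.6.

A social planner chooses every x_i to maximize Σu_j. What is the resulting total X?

Planner FOC: ∂(Σu_j)/∂x_i = (Σα_j) − x_i = 0, so x_i^SO = Σα_j = 5.9 for every i; X^SO = 23.6.

23.6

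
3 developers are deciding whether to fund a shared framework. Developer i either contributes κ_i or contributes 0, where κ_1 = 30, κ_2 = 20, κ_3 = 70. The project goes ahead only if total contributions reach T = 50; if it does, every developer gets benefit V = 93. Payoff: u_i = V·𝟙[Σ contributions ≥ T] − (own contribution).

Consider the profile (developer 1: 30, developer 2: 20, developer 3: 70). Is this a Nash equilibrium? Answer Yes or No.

Total = 120 ≥ 50: provided.
Developer 1 (pledges 30, payoff 63): dropping to 0 → total 90, payoff 93. Profitable deviation.

No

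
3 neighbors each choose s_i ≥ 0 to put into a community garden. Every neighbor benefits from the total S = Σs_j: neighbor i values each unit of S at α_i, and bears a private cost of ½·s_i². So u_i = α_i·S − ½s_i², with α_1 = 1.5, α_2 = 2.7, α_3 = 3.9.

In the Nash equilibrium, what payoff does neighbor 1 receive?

Neighbor i's FOC: ∂u_i/∂s_i = α_i − s_i = 0, so s_i* = α_i.
NE contributions = (1.5, 2.7, 3.9); S = 8.1.
u_1 = α_1·S − ½·(s_1)² = 1.5·8.1 − ½·1.5² = 11.025.

11.025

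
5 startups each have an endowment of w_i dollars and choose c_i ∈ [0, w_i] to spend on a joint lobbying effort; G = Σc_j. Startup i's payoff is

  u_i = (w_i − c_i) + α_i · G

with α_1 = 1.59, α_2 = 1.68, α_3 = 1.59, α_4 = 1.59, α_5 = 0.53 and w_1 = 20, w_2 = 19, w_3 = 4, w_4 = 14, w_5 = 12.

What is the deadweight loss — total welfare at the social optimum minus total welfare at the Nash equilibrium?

∂u_i/∂c_i = α_i − 1, so startup i contributes w_i if α_i > 1, else 0.
α_i > 1 for i ∈ {1, 2, 3, 4}; NE contributions (20, 19, 4, 14, 0), G = 57.
W^NE = Σw_i − G^NE + (Σα_i)·G^NE = 69 + 5.98·57 = 409.86.
Planner: ∂(Σu_j)/∂c_i = Σα_j − 1 = 5.98 > 0, so everyone contributes w_i; G^SO = 69, W^SO = 69 + 5.98·69 = 481.62.
Deadweight loss = 71.76.

71.76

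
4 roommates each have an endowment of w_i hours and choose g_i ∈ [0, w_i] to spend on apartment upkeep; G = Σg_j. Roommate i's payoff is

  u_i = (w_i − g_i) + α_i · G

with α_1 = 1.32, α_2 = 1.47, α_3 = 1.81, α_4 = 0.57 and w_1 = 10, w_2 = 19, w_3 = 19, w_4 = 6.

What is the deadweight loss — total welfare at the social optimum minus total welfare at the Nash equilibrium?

∂u_i/∂g_i = α_i − 1, so roommate i contributes w_i if α_i > 1, else 0.
α_i > 1 for i ∈ {1, 2, 3}; NE contributions (10, 19, 19, 0), G = 48.
W^NE = Σw_i − G^NE + (Σα_i)·G^NE = 54 + 4.17·48 = 254.16.
Planner: ∂(Σu_j)/∂g_i = Σα_j − 1 = 4.17 > 0, so everyone contributes w_i; G^SO = 54, W^SO = 54 + 4.17·54 = 279.18.
Deadweight loss = 25.02.

25.02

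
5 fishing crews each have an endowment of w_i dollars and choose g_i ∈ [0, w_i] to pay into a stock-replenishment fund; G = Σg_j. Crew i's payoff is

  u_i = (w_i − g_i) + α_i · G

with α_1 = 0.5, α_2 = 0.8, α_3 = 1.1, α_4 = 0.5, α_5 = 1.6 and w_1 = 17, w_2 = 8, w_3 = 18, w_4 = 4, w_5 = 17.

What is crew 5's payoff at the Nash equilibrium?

56

∂u_i/∂g_i = α_i − 1, so crew i contributes w_i if α_i > 1, else 0.
α_i > 1 for i ∈ {3, 5}; NE contributions (0, 0, 18, 0, 17), G = 35.
u_5 = (17 − 17) + 1.6·35 = 56.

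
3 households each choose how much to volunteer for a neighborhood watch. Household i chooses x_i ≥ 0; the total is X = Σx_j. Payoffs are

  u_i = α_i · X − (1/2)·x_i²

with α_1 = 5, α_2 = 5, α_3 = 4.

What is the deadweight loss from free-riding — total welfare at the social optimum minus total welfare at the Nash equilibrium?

Household i's FOC: ∂u_i/∂x_i = α_i − x_i = 0, so x_i* = α_i.
NE contributions = (5, 5, 4); X = 14.
W^NE = (Σα)·X − ½Σα_i² = 14² − ½·66 = 163.
Planner sets x_i = Σα_j = 14 for every i, so X^SO = 3·14 = 42.
W^SO = (Σα)·X^SO − ½·3·(Σα)² = (3/2)·14² = 294.
Deadweight loss = W^SO − W^NE = 131.

131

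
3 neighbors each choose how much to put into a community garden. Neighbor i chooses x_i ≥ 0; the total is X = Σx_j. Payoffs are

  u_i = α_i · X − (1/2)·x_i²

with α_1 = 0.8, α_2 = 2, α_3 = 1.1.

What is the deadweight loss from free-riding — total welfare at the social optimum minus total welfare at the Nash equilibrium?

Neighbor i's FOC: ∂u_i/∂x_i = α_i − x_i = 0, so x_i* = α_i.
NE contributions = (0.8, 2, 1.1); X = 3.9.
W^NE = (Σα)·X − ½Σα_i² = 3.9² − ½·5.85 = 12.285.
Planner sets x_i = Σα_j = 3.9 for every i, so X^SO = 3·3.9 = 11.7.
W^SO = (Σα)·X^SO − ½·3·(Σα)² = (3/2)·3.9² = 22.815.
Deadweight loss = W^SO − W^NE = 10.53.

10.53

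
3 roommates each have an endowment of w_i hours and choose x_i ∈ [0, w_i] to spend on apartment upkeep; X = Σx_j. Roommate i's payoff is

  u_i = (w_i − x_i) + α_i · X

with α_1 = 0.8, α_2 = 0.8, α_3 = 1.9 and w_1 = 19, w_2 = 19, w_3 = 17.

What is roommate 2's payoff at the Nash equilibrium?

32.6

∂u_i/∂x_i = α_i − 1, so roommate i contributes w_i if α_i > 1, else 0.
α_i > 1 for i ∈ {3}; NE contributions (0, 0, 17), X = 17.
u_2 = (19 − 0) + 0.8·17 = 32.6.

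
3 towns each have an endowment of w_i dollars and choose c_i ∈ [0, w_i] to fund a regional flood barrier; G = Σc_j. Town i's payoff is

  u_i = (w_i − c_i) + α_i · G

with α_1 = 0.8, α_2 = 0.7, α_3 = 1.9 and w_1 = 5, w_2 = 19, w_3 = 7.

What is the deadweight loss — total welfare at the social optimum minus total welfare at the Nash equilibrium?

57.6

∂u_i/∂c_i = α_i − 1, so town i contributes w_i if α_i > 1, else 0.
α_i > 1 for i ∈ {3}; NE contributions (0, 0, 7), G = 7.
W^NE = Σw_i − G^NE + (Σα_i)·G^NE = 31 + 2.4·7 = 47.8.
Planner: ∂(Σu_j)/∂c_i = Σα_j − 1 = 2.4 > 0, so everyone contributes w_i; G^SO = 31, W^SO = 31 + 2.4·31 = 105.4.
Deadweight loss = 57.6.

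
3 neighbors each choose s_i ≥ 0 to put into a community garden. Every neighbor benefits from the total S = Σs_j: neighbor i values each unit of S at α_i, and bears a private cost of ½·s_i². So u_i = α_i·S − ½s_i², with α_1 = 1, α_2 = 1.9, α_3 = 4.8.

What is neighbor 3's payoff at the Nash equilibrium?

25.44

Neighbor i's FOC: ∂u_i/∂s_i = α_i − s_i = 0, so s_i* = α_i.
NE contributions = (1, 1.9, 4.8); S = 7.7.
u_3 = α_3·S − ½·(s_3)² = 4.8·7.7 − ½·4.8² = 25.44.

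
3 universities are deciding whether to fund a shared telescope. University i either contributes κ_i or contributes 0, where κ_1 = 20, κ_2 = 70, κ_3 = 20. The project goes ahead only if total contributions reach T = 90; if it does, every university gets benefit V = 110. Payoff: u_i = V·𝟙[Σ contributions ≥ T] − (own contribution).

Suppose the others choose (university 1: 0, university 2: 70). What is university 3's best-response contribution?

Others' total = 70. Contributing 20 brings total to 90 ≥ 90: gain V − κ_3 = 90.
Best response: 20.

20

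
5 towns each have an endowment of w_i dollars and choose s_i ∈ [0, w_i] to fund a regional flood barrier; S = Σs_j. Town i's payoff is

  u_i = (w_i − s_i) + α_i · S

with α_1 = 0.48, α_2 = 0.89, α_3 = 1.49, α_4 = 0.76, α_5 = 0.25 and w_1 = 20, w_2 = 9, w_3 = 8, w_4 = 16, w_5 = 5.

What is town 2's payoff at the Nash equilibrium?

16.12

∂u_i/∂s_i = α_i − 1, so town i contributes w_i if α_i > 1, else 0.
α_i > 1 for i ∈ {3}; NE contributions (0, 0, 8, 0, 0), S = 8.
u_2 = (9 − 0) + 0.89·8 = 16.12.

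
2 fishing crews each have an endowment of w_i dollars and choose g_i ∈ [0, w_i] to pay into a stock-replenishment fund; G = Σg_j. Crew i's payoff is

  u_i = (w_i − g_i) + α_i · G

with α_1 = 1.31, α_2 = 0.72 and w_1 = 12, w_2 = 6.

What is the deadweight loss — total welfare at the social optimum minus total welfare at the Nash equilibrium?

6.18

∂u_i/∂g_i = α_i − 1, so crew i contributes w_i if α_i > 1, else 0.
α_i > 1 for i ∈ {1}; NE contributions (12, 0), G = 12.
W^NE = Σw_i − G^NE + (Σα_i)·G^NE = 18 + 1.03·12 = 30.36.
Planner: ∂(Σu_j)/∂g_i = Σα_j − 1 = 1.03 > 0, so everyone contributes w_i; G^SO = 18, W^SO = 18 + 1.03·18 = 36.54.
Deadweight loss = 6.18.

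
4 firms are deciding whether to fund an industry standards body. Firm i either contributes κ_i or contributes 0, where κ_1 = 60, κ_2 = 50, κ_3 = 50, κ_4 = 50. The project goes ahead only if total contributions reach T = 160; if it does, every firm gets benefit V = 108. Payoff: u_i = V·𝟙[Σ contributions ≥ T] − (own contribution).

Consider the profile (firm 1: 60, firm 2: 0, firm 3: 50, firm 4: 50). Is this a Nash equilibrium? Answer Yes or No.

Yes

Total = 160 ≥ 160: provided.
Firm 1 (pledges 60, payoff 48): dropping to 0 → total 100, payoff 0. No gain.
Firm 2 (pledges 0, payoff 108): pledging 50 → total 210, payoff 58. No gain.
Firm 3 (pledges 50, payoff 58): dropping to 0 → total 110, payoff 0. No gain.
Firm 4 (pledges 50, payoff 58): dropping to 0 → total 110, payoff 0. No gain.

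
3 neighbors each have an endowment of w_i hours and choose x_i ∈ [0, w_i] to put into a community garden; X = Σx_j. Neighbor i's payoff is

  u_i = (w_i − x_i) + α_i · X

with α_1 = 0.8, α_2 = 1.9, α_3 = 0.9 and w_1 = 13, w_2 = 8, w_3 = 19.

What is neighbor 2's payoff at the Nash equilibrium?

∂u_i/∂x_i = α_i − 1, so neighbor i contributes w_i if α_i > 1, else 0.
α_i > 1 for i ∈ {2}; NE contributions (0, 8, 0), X = 8.
u_2 = (8 − 8) + 1.9·8 = 15.2.

15.2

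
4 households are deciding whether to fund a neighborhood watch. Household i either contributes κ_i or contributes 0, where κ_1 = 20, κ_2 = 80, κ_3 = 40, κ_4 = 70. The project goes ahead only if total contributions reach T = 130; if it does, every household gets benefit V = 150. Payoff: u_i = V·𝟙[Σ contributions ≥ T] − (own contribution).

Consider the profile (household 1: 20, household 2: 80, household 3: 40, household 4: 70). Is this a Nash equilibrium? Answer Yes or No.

Total = 210 ≥ 130: provided.
Household 1 (pledges 20, payoff 130): dropping to 0 → total 190, payoff 150. Profitable deviation.

No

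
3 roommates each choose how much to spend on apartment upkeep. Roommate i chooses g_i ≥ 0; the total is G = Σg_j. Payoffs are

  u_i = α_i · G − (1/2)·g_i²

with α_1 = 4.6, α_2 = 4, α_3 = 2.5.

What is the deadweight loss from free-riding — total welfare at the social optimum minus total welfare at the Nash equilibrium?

83.31

Roommate i's FOC: ∂u_i/∂g_i = α_i − g_i = 0, so g_i* = α_i.
NE contributions = (4.6, 4, 2.5); G = 11.1.
W^NE = (Σα)·G − ½Σα_i² = 11.1² − ½·43.41 = 101.505.
Planner sets g_i = Σα_j = 11.1 for every i, so G^SO = 3·11.1 = 33.3.
W^SO = (Σα)·G^SO − ½·3·(Σα)² = (3/2)·11.1² = 184.815.
Deadweight loss = W^SO − W^NE = 83.31.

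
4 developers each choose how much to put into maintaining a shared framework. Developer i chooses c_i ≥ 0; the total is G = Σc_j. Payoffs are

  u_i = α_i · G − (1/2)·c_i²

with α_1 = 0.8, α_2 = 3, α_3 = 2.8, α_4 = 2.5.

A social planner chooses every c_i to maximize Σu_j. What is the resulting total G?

Planner FOC: ∂(Σu_j)/∂c_i = (Σα_j) − c_i = 0, so c_i^SO = Σα_j = 9.1 for every i; G^SO = 36.4.

36.4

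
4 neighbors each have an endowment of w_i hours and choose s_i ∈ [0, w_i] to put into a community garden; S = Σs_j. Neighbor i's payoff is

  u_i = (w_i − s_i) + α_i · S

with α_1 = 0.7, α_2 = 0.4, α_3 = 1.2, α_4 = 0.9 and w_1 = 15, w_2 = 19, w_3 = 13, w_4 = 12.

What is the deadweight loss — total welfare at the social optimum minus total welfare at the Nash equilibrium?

101.2

∂u_i/∂s_i = α_i − 1, so neighbor i contributes w_i if α_i > 1, else 0.
α_i > 1 for i ∈ {3}; NE contributions (0, 0, 13, 0), S = 13.
W^NE = Σw_i − S^NE + (Σα_i)·S^NE = 59 + 2.2·13 = 87.6.
Planner: ∂(Σu_j)/∂s_i = Σα_j − 1 = 2.2 > 0, so everyone contributes w_i; S^SO = 59, W^SO = 59 + 2.2·59 = 188.8.
Deadweight loss = 101.2.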